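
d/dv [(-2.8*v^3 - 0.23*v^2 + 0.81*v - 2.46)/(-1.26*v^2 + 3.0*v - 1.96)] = (3.528*v^4 - 16.8*v^3 + 16.7946*v^2 - 5.2976*v + 5.7924)/(1.5876*v^4 - 7.56*v^3 + 13.9392*v^2 - 11.76*v + 3.8416)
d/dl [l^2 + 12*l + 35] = 2*l + 12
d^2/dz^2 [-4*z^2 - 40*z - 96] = -8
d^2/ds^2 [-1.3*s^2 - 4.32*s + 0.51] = -2.60000000000000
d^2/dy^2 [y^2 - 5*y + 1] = 2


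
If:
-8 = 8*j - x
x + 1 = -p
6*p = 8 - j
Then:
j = -62/47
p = 73/47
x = -120/47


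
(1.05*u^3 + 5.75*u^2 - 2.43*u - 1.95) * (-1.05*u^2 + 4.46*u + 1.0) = -1.1025*u^5 - 1.3545*u^4 + 29.2465*u^3 - 3.0403*u^2 - 11.127*u - 1.95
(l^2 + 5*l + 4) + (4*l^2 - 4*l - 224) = 5*l^2 + l - 220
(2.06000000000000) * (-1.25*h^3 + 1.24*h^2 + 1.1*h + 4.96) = -2.575*h^3 + 2.5544*h^2 + 2.266*h + 10.2176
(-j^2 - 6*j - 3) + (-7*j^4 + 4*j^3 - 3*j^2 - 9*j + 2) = -7*j^4 + 4*j^3 - 4*j^2 - 15*j - 1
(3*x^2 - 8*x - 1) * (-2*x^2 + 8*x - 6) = -6*x^4 + 40*x^3 - 80*x^2 + 40*x + 6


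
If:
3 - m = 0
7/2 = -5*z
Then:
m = 3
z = -7/10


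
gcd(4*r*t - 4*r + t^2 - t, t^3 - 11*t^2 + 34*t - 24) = t - 1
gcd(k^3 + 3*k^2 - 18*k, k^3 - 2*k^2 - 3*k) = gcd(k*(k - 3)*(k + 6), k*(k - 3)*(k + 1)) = k^2 - 3*k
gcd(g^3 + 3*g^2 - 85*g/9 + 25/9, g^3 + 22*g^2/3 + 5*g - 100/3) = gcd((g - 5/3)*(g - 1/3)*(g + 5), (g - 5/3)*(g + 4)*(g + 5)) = g^2 + 10*g/3 - 25/3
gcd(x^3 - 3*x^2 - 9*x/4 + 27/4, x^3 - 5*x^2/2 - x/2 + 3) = x - 3/2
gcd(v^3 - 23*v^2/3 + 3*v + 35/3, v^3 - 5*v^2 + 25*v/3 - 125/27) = v - 5/3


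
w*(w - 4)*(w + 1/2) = w^3 - 7*w^2/2 - 2*w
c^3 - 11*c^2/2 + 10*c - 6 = (c - 2)^2*(c - 3/2)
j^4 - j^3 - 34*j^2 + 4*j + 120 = (j - 6)*(j - 2)*(j + 2)*(j + 5)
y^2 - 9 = (y - 3)*(y + 3)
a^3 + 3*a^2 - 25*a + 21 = (a - 3)*(a - 1)*(a + 7)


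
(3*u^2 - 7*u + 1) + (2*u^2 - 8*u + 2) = 5*u^2 - 15*u + 3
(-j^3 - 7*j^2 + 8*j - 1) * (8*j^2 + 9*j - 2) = -8*j^5 - 65*j^4 + 3*j^3 + 78*j^2 - 25*j + 2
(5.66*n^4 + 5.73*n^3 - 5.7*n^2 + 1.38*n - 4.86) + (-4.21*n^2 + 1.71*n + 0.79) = 5.66*n^4 + 5.73*n^3 - 9.91*n^2 + 3.09*n - 4.07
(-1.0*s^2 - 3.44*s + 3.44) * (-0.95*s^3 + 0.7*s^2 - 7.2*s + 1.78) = 0.95*s^5 + 2.568*s^4 + 1.524*s^3 + 25.396*s^2 - 30.8912*s + 6.1232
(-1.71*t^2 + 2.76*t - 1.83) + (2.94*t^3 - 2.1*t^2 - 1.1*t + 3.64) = 2.94*t^3 - 3.81*t^2 + 1.66*t + 1.81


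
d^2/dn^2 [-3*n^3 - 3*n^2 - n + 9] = -18*n - 6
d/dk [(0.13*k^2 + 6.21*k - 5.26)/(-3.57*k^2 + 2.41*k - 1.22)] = (22.483*k^2 - 37.8736*k + 5.1004)/(12.7449*k^4 - 17.2074*k^3 + 14.5189*k^2 - 5.8804*k + 1.4884)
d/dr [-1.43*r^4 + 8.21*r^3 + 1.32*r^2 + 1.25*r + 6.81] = -5.72*r^3 + 24.63*r^2 + 2.64*r + 1.25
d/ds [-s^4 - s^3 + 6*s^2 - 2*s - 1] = -4*s^3 - 3*s^2 + 12*s - 2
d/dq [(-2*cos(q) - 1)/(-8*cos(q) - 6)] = -sin(q)/(4*cos(q) + 3)^2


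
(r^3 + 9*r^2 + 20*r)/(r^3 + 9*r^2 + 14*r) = (r^2 + 9*r + 20)/(r^2 + 9*r + 14)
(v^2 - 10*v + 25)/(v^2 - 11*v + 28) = (v^2 - 10*v + 25)/(v^2 - 11*v + 28)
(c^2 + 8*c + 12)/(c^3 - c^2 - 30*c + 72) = (c + 2)/(c^2 - 7*c + 12)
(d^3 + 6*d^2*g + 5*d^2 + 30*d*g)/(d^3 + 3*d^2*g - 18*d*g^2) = (d + 5)/(d - 3*g)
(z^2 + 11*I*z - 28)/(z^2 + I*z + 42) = (z + 4*I)/(z - 6*I)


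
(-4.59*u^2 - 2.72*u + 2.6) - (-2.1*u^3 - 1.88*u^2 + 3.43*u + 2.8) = 2.1*u^3 - 2.71*u^2 - 6.15*u - 0.2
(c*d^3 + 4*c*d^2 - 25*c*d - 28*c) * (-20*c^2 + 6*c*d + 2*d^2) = -20*c^3*d^3 - 80*c^3*d^2 + 500*c^3*d + 560*c^3 + 6*c^2*d^4 + 24*c^2*d^3 - 150*c^2*d^2 - 168*c^2*d + 2*c*d^5 + 8*c*d^4 - 50*c*d^3 - 56*c*d^2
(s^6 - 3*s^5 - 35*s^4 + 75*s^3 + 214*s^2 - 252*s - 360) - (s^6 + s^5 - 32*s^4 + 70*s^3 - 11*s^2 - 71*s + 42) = -4*s^5 - 3*s^4 + 5*s^3 + 225*s^2 - 181*s - 402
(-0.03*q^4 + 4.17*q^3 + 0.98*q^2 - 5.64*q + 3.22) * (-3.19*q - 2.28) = 0.0957*q^5 - 13.2339*q^4 - 12.6338*q^3 + 15.7572*q^2 + 2.5874*q - 7.3416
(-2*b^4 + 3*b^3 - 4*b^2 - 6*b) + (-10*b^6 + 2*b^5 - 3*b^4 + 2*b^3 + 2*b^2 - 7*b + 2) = -10*b^6 + 2*b^5 - 5*b^4 + 5*b^3 - 2*b^2 - 13*b + 2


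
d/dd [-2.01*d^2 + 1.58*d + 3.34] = 1.58 - 4.02*d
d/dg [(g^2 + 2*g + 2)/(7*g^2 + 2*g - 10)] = 12*(-g^2 - 4*g - 2)/(49*g^4 + 28*g^3 - 136*g^2 - 40*g + 100)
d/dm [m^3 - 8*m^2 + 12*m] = 3*m^2 - 16*m + 12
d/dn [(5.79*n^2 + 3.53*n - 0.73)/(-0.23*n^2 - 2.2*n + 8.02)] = (-11.9261*n^2 + 92.5358*n + 26.7046)/(0.0529*n^4 + 1.012*n^3 + 1.1508*n^2 - 35.288*n + 64.3204)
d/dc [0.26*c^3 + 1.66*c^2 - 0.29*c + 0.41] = 0.78*c^2 + 3.32*c - 0.29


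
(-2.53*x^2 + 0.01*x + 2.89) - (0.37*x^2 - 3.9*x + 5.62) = -2.9*x^2 + 3.91*x - 2.73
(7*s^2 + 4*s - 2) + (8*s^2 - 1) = 15*s^2 + 4*s - 3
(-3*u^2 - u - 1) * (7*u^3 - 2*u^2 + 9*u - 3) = -21*u^5 - u^4 - 32*u^3 + 2*u^2 - 6*u + 3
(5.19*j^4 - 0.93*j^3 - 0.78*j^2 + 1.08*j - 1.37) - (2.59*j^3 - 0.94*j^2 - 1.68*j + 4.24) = 5.19*j^4 - 3.52*j^3 + 0.16*j^2 + 2.76*j - 5.61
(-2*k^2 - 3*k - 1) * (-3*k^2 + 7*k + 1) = 6*k^4 - 5*k^3 - 20*k^2 - 10*k - 1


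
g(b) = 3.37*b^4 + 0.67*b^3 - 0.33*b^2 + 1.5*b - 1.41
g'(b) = 13.48*b^3 + 2.01*b^2 - 0.66*b + 1.5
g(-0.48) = -2.10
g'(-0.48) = 0.79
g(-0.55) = -2.14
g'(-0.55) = 0.23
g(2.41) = 123.35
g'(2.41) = 200.27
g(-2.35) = 87.33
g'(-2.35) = -160.79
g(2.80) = 222.05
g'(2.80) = 311.32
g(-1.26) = 3.33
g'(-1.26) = -21.44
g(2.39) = 119.39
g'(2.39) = 195.43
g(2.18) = 83.35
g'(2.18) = 149.27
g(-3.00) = 246.00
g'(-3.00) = -342.39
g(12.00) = 71007.15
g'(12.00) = 23576.46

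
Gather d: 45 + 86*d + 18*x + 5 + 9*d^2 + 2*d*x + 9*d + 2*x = 9*d^2 + d*(2*x + 95) + 20*x + 50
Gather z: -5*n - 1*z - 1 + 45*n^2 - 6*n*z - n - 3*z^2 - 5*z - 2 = 45*n^2 - 6*n - 3*z^2 + z*(-6*n - 6) - 3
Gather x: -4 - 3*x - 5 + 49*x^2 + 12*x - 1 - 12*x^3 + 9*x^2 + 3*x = -12*x^3 + 58*x^2 + 12*x - 10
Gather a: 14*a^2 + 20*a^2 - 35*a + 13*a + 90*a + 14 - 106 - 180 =34*a^2 + 68*a - 272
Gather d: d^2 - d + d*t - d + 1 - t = d^2 + d*(t - 2) - t + 1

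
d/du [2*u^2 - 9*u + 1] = 4*u - 9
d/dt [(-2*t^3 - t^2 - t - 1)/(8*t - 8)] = (-4*t^3 + 5*t^2 + 2*t + 2)/(8*(t^2 - 2*t + 1))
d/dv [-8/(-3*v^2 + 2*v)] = 16*(1 - 3*v)/(v^2*(3*v - 2)^2)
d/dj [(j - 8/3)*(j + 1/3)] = 2*j - 7/3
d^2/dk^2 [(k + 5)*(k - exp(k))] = -k*exp(k) - 7*exp(k) + 2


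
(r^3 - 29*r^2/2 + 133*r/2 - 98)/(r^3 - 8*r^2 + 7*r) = (r^2 - 15*r/2 + 14)/(r*(r - 1))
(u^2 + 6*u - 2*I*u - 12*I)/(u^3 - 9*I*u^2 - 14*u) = (u + 6)/(u*(u - 7*I))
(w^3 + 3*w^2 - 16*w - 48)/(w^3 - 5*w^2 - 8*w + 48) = (w + 4)/(w - 4)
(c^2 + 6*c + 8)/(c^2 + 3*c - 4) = (c + 2)/(c - 1)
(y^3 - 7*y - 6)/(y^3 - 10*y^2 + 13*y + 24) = (y + 2)/(y - 8)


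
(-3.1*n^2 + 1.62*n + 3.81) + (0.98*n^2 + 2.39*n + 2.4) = -2.12*n^2 + 4.01*n + 6.21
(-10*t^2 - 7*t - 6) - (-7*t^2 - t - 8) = -3*t^2 - 6*t + 2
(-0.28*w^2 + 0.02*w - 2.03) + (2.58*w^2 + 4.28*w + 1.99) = 2.3*w^2 + 4.3*w - 0.0399999999999998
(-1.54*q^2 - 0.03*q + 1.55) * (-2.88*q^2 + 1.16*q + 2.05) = 4.4352*q^4 - 1.7*q^3 - 7.6558*q^2 + 1.7365*q + 3.1775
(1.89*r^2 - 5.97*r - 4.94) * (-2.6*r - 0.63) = -4.914*r^3 + 14.3313*r^2 + 16.6051*r + 3.1122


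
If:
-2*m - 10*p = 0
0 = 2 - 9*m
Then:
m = 2/9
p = -2/45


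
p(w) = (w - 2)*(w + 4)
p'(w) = 2*w + 2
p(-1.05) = -9.00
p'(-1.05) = -0.10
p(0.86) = -5.54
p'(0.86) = 3.72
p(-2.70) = -6.11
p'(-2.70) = -3.40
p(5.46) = 32.73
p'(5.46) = 12.92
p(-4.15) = 0.92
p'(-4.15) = -6.30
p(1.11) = -4.55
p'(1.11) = 4.22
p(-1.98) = -8.04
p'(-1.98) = -1.96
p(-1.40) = -8.84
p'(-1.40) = -0.80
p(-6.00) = 16.00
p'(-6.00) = -10.00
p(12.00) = 160.00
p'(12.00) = 26.00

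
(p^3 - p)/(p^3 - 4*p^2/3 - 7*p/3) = 3*(p - 1)/(3*p - 7)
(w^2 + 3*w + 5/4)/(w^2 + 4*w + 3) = (w^2 + 3*w + 5/4)/(w^2 + 4*w + 3)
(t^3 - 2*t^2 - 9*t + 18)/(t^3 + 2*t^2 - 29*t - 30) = (t^3 - 2*t^2 - 9*t + 18)/(t^3 + 2*t^2 - 29*t - 30)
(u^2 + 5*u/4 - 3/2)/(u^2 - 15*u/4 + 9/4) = (u + 2)/(u - 3)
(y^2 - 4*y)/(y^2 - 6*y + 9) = y*(y - 4)/(y^2 - 6*y + 9)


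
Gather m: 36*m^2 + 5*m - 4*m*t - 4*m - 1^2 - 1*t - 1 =36*m^2 + m*(1 - 4*t) - t - 2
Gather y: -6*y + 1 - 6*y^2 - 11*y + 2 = -6*y^2 - 17*y + 3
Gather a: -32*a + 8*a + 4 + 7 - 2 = 9 - 24*a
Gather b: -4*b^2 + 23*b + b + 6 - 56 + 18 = -4*b^2 + 24*b - 32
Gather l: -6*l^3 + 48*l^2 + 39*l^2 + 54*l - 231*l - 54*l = -6*l^3 + 87*l^2 - 231*l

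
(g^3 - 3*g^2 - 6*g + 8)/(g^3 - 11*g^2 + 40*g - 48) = (g^2 + g - 2)/(g^2 - 7*g + 12)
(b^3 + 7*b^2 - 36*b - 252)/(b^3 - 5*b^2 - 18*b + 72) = (b^2 + 13*b + 42)/(b^2 + b - 12)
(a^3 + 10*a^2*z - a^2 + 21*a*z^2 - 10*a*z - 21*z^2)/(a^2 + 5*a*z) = (a^3 + 10*a^2*z - a^2 + 21*a*z^2 - 10*a*z - 21*z^2)/(a*(a + 5*z))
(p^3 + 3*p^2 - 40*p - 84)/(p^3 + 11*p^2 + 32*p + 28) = (p - 6)/(p + 2)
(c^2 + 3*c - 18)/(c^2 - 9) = (c + 6)/(c + 3)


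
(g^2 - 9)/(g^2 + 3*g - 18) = (g + 3)/(g + 6)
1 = 1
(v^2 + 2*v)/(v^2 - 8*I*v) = (v + 2)/(v - 8*I)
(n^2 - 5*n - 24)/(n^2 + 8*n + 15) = (n - 8)/(n + 5)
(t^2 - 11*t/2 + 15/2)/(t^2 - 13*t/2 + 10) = (t - 3)/(t - 4)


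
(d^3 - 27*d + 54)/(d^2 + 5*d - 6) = (d^2 - 6*d + 9)/(d - 1)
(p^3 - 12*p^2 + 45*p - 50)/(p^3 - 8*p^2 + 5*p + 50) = (p - 2)/(p + 2)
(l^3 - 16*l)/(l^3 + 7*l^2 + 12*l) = (l - 4)/(l + 3)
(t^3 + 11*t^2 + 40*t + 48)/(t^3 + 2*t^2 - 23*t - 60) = (t + 4)/(t - 5)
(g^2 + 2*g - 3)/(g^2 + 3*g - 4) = (g + 3)/(g + 4)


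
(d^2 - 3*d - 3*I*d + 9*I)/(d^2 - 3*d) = (d - 3*I)/d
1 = 1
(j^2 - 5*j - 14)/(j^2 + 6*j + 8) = (j - 7)/(j + 4)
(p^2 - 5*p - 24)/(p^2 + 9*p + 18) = (p - 8)/(p + 6)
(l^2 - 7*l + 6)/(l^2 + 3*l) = (l^2 - 7*l + 6)/(l*(l + 3))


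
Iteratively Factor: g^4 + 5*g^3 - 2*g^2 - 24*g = (g + 4)*(g^3 + g^2 - 6*g) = g*(g + 4)*(g^2 + g - 6) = g*(g - 2)*(g + 4)*(g + 3)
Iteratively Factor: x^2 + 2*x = (x + 2)*(x)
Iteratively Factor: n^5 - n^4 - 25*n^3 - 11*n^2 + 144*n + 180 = (n + 3)*(n^4 - 4*n^3 - 13*n^2 + 28*n + 60) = (n + 2)*(n + 3)*(n^3 - 6*n^2 - n + 30) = (n - 3)*(n + 2)*(n + 3)*(n^2 - 3*n - 10) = (n - 3)*(n + 2)^2*(n + 3)*(n - 5)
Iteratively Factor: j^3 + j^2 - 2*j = (j + 2)*(j^2 - j) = (j - 1)*(j + 2)*(j)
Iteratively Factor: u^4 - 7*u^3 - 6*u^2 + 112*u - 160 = (u - 5)*(u^3 - 2*u^2 - 16*u + 32) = (u - 5)*(u - 4)*(u^2 + 2*u - 8) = (u - 5)*(u - 4)*(u - 2)*(u + 4)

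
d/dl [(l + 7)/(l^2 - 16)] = (l^2 - 2*l*(l + 7) - 16)/(l^2 - 16)^2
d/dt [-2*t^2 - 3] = -4*t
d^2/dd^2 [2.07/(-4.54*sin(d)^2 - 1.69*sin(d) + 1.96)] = (170.664048*sin(d)^4 + 47.646846*sin(d)^3 - 176.405193*sin(d)^2 - 88.437024*sin(d) - 48.66363)/(4.54*sin(d)^2 + 1.69*sin(d) - 1.96)^3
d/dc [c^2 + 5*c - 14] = 2*c + 5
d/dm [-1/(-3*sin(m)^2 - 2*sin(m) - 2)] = -2*(3*sin(m) + 1)*cos(m)/(3*sin(m)^2 + 2*sin(m) + 2)^2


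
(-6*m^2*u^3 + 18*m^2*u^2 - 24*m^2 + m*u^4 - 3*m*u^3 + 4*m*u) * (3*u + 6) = -18*m^2*u^4 + 18*m^2*u^3 + 108*m^2*u^2 - 72*m^2*u - 144*m^2 + 3*m*u^5 - 3*m*u^4 - 18*m*u^3 + 12*m*u^2 + 24*m*u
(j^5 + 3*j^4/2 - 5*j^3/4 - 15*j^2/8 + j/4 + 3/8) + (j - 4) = j^5 + 3*j^4/2 - 5*j^3/4 - 15*j^2/8 + 5*j/4 - 29/8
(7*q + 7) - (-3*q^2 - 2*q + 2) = 3*q^2 + 9*q + 5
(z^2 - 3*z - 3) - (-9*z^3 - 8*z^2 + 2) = 9*z^3 + 9*z^2 - 3*z - 5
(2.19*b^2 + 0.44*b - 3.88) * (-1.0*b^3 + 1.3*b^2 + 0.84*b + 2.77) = -2.19*b^5 + 2.407*b^4 + 6.2916*b^3 + 1.3919*b^2 - 2.0404*b - 10.7476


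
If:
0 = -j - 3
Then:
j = -3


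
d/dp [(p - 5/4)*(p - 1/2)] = 2*p - 7/4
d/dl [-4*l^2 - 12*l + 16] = -8*l - 12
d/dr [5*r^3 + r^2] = r*(15*r + 2)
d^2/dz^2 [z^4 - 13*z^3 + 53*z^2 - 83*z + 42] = 12*z^2 - 78*z + 106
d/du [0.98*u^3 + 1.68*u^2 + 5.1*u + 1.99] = 2.94*u^2 + 3.36*u + 5.1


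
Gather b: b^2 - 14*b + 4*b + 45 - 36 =b^2 - 10*b + 9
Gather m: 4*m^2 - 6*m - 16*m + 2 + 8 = 4*m^2 - 22*m + 10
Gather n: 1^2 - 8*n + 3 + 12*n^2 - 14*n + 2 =12*n^2 - 22*n + 6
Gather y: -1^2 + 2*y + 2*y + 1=4*y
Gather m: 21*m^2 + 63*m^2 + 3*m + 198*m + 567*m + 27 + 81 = 84*m^2 + 768*m + 108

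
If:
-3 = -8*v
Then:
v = 3/8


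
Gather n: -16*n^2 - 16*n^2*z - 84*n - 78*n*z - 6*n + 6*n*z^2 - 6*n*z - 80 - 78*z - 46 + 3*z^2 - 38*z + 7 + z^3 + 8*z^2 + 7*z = n^2*(-16*z - 16) + n*(6*z^2 - 84*z - 90) + z^3 + 11*z^2 - 109*z - 119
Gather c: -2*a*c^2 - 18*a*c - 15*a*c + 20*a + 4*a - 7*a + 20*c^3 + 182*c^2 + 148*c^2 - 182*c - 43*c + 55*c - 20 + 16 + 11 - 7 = 17*a + 20*c^3 + c^2*(330 - 2*a) + c*(-33*a - 170)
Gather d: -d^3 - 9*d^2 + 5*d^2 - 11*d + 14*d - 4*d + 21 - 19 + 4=-d^3 - 4*d^2 - d + 6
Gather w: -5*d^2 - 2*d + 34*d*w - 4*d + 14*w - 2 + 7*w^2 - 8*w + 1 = -5*d^2 - 6*d + 7*w^2 + w*(34*d + 6) - 1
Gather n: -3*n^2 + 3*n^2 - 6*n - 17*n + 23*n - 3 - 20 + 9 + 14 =0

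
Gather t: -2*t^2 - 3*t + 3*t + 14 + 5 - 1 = 18 - 2*t^2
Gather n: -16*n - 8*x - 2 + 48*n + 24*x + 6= 32*n + 16*x + 4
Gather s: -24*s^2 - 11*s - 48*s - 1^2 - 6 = -24*s^2 - 59*s - 7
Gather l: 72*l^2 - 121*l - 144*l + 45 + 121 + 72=72*l^2 - 265*l + 238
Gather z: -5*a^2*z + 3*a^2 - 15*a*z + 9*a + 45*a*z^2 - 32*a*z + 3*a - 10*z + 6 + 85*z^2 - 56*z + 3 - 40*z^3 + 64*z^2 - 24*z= 3*a^2 + 12*a - 40*z^3 + z^2*(45*a + 149) + z*(-5*a^2 - 47*a - 90) + 9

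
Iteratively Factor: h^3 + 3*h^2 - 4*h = (h - 1)*(h^2 + 4*h) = h*(h - 1)*(h + 4)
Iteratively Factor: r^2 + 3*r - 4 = (r - 1)*(r + 4)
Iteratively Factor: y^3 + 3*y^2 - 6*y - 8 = (y + 4)*(y^2 - y - 2) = (y + 1)*(y + 4)*(y - 2)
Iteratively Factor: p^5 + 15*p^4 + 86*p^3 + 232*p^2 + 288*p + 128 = (p + 2)*(p^4 + 13*p^3 + 60*p^2 + 112*p + 64) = (p + 1)*(p + 2)*(p^3 + 12*p^2 + 48*p + 64) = (p + 1)*(p + 2)*(p + 4)*(p^2 + 8*p + 16) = (p + 1)*(p + 2)*(p + 4)^2*(p + 4)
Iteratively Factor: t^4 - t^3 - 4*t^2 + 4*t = (t + 2)*(t^3 - 3*t^2 + 2*t) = (t - 1)*(t + 2)*(t^2 - 2*t) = t*(t - 1)*(t + 2)*(t - 2)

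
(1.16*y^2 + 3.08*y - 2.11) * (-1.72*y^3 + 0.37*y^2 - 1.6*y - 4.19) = -1.9952*y^5 - 4.8684*y^4 + 2.9128*y^3 - 10.5691*y^2 - 9.5292*y + 8.8409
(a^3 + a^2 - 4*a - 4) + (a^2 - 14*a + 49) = a^3 + 2*a^2 - 18*a + 45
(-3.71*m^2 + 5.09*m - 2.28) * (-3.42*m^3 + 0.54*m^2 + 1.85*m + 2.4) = 12.6882*m^5 - 19.4112*m^4 + 3.6827*m^3 - 0.718699999999998*m^2 + 7.998*m - 5.472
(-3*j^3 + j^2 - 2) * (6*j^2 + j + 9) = -18*j^5 + 3*j^4 - 26*j^3 - 3*j^2 - 2*j - 18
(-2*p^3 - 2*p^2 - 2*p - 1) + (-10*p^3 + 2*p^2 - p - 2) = -12*p^3 - 3*p - 3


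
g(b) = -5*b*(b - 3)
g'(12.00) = -105.00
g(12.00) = -540.00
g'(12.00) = -105.00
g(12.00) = -540.00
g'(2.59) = -10.90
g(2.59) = 5.31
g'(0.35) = 11.50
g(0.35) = 4.64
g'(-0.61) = 21.10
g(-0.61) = -11.01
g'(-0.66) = 21.60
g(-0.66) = -12.08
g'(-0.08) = 15.80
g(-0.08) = -1.23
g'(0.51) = 9.90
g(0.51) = 6.35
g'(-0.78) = 22.80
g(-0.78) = -14.74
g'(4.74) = -32.40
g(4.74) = -41.24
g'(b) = 15 - 10*b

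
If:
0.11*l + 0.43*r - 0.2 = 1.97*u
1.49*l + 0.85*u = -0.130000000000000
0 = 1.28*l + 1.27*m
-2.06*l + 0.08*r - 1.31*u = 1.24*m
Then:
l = -0.22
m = 0.22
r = 1.59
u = 0.23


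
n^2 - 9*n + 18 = (n - 6)*(n - 3)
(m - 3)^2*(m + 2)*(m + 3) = m^4 - m^3 - 15*m^2 + 9*m + 54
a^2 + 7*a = a*(a + 7)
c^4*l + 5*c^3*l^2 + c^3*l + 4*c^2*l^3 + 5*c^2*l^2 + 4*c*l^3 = c*(c + l)*(c + 4*l)*(c*l + l)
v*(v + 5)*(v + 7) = v^3 + 12*v^2 + 35*v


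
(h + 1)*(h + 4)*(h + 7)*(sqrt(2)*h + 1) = sqrt(2)*h^4 + h^3 + 12*sqrt(2)*h^3 + 12*h^2 + 39*sqrt(2)*h^2 + 39*h + 28*sqrt(2)*h + 28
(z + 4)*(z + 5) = z^2 + 9*z + 20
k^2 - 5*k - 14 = (k - 7)*(k + 2)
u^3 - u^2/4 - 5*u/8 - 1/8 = (u - 1)*(u + 1/4)*(u + 1/2)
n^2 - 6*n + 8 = (n - 4)*(n - 2)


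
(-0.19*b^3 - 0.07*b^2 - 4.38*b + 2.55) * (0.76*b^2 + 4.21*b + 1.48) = -0.1444*b^5 - 0.8531*b^4 - 3.9047*b^3 - 16.6054*b^2 + 4.2531*b + 3.774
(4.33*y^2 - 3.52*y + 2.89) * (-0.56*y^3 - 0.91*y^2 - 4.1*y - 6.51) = -2.4248*y^5 - 1.9691*y^4 - 16.1682*y^3 - 16.3862*y^2 + 11.0662*y - 18.8139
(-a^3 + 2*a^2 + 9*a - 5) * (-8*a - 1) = 8*a^4 - 15*a^3 - 74*a^2 + 31*a + 5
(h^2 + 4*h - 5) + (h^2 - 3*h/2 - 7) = 2*h^2 + 5*h/2 - 12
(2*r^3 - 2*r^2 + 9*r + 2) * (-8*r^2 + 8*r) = -16*r^5 + 32*r^4 - 88*r^3 + 56*r^2 + 16*r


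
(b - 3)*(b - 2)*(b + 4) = b^3 - b^2 - 14*b + 24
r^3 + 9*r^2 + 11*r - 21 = (r - 1)*(r + 3)*(r + 7)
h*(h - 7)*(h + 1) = h^3 - 6*h^2 - 7*h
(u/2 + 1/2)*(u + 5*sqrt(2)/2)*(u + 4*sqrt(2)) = u^3/2 + u^2/2 + 13*sqrt(2)*u^2/4 + 13*sqrt(2)*u/4 + 10*u + 10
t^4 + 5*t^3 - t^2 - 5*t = t*(t - 1)*(t + 1)*(t + 5)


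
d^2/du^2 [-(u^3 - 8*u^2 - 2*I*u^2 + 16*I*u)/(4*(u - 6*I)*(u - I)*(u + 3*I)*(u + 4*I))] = (-u^9 + u^8*(24 + 6*I) + u^7*(93 - 96*I) + u^6*(-248 + 232*I) + u^5*(1368 - 3504*I) + u^4*(-8928 - 1728*I) + u^3*(6600 - 14272*I) + u^2*(-53568 - 22464*I) + u*(-15552 + 107136*I) - 6912 + 10368*I)/(2*u^12 + 186*u^10 + 252*I*u^9 + 6198*u^8 + 15624*I*u^7 + 75782*u^6 + 278460*I*u^5 + 118152*u^4 + 976752*I*u^3 + 202176*u^2 + 1306368*I*u + 746496)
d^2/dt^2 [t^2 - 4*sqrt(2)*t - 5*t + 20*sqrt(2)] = 2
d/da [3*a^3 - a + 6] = 9*a^2 - 1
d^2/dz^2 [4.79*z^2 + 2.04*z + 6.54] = 9.58000000000000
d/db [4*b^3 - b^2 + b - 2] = 12*b^2 - 2*b + 1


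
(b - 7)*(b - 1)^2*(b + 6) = b^4 - 3*b^3 - 39*b^2 + 83*b - 42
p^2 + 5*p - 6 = (p - 1)*(p + 6)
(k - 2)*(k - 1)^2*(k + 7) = k^4 + 3*k^3 - 23*k^2 + 33*k - 14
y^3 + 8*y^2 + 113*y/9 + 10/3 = (y + 1/3)*(y + 5/3)*(y + 6)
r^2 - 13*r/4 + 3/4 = (r - 3)*(r - 1/4)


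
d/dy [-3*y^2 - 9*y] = -6*y - 9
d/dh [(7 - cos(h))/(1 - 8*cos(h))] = -55*sin(h)/(8*cos(h) - 1)^2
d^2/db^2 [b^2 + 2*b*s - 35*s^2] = 2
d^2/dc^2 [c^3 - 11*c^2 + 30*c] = 6*c - 22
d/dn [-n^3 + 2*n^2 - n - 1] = -3*n^2 + 4*n - 1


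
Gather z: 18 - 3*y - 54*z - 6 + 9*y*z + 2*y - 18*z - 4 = -y + z*(9*y - 72) + 8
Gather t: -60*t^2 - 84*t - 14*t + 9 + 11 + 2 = -60*t^2 - 98*t + 22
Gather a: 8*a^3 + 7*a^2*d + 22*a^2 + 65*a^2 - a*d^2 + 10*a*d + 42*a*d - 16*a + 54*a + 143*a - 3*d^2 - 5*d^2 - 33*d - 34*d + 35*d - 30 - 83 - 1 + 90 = 8*a^3 + a^2*(7*d + 87) + a*(-d^2 + 52*d + 181) - 8*d^2 - 32*d - 24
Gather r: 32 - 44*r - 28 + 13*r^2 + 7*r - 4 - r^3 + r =-r^3 + 13*r^2 - 36*r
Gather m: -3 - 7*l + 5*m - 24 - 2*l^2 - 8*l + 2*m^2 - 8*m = -2*l^2 - 15*l + 2*m^2 - 3*m - 27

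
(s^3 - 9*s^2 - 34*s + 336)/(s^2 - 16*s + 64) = (s^2 - s - 42)/(s - 8)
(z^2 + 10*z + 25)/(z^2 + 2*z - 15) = (z + 5)/(z - 3)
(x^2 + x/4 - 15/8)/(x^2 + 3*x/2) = (x - 5/4)/x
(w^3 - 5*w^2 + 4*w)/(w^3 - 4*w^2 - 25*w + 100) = w*(w - 1)/(w^2 - 25)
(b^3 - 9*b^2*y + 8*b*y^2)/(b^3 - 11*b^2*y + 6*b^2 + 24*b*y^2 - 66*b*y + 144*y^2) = b*(-b + y)/(-b^2 + 3*b*y - 6*b + 18*y)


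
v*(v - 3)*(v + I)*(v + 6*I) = v^4 - 3*v^3 + 7*I*v^3 - 6*v^2 - 21*I*v^2 + 18*v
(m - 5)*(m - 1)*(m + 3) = m^3 - 3*m^2 - 13*m + 15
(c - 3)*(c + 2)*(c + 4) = c^3 + 3*c^2 - 10*c - 24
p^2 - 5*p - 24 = (p - 8)*(p + 3)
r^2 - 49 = (r - 7)*(r + 7)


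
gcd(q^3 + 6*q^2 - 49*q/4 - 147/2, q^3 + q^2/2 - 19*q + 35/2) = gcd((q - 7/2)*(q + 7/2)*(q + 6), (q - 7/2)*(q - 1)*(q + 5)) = q - 7/2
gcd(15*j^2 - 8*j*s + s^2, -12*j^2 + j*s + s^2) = -3*j + s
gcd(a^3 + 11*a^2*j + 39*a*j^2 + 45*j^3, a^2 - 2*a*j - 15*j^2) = a + 3*j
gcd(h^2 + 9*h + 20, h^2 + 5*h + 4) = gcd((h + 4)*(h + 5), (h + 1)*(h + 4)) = h + 4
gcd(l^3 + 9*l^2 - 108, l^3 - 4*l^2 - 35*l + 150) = l + 6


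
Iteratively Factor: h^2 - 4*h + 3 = (h - 1)*(h - 3)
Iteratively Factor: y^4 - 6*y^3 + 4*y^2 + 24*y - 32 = (y - 4)*(y^3 - 2*y^2 - 4*y + 8) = (y - 4)*(y - 2)*(y^2 - 4) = (y - 4)*(y - 2)^2*(y + 2)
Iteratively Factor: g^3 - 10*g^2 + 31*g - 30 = (g - 2)*(g^2 - 8*g + 15) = (g - 5)*(g - 2)*(g - 3)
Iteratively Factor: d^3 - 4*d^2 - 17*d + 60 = (d - 3)*(d^2 - d - 20) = (d - 3)*(d + 4)*(d - 5)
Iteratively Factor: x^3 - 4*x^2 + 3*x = (x)*(x^2 - 4*x + 3) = x*(x - 3)*(x - 1)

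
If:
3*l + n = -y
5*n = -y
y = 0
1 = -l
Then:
No Solution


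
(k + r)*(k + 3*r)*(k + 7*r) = k^3 + 11*k^2*r + 31*k*r^2 + 21*r^3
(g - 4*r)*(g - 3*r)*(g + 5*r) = g^3 - 2*g^2*r - 23*g*r^2 + 60*r^3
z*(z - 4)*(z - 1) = z^3 - 5*z^2 + 4*z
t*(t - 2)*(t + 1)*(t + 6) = t^4 + 5*t^3 - 8*t^2 - 12*t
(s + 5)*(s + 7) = s^2 + 12*s + 35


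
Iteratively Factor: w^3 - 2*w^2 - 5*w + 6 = (w - 1)*(w^2 - w - 6) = (w - 3)*(w - 1)*(w + 2)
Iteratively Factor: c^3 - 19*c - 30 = (c - 5)*(c^2 + 5*c + 6) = (c - 5)*(c + 3)*(c + 2)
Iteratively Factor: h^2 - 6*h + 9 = (h - 3)*(h - 3)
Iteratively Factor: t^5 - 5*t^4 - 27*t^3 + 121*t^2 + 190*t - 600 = (t - 2)*(t^4 - 3*t^3 - 33*t^2 + 55*t + 300) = (t - 5)*(t - 2)*(t^3 + 2*t^2 - 23*t - 60) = (t - 5)^2*(t - 2)*(t^2 + 7*t + 12) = (t - 5)^2*(t - 2)*(t + 3)*(t + 4)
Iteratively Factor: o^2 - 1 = (o + 1)*(o - 1)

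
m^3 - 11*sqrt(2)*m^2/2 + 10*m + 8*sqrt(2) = (m - 4*sqrt(2))*(m - 2*sqrt(2))*(m + sqrt(2)/2)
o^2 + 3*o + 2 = (o + 1)*(o + 2)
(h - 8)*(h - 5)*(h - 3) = h^3 - 16*h^2 + 79*h - 120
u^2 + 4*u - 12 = (u - 2)*(u + 6)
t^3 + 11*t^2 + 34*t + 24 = (t + 1)*(t + 4)*(t + 6)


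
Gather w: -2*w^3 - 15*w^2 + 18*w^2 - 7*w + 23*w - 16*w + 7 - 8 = -2*w^3 + 3*w^2 - 1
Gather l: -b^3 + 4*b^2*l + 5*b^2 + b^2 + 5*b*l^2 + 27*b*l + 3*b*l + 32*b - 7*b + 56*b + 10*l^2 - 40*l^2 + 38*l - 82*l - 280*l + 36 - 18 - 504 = -b^3 + 6*b^2 + 81*b + l^2*(5*b - 30) + l*(4*b^2 + 30*b - 324) - 486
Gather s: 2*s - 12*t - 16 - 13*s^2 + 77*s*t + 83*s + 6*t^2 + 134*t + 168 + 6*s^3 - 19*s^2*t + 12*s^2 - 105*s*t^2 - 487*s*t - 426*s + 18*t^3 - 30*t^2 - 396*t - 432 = 6*s^3 + s^2*(-19*t - 1) + s*(-105*t^2 - 410*t - 341) + 18*t^3 - 24*t^2 - 274*t - 280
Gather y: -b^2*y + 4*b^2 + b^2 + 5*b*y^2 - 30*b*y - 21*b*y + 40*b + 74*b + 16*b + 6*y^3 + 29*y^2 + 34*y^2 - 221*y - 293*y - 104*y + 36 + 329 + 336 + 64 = 5*b^2 + 130*b + 6*y^3 + y^2*(5*b + 63) + y*(-b^2 - 51*b - 618) + 765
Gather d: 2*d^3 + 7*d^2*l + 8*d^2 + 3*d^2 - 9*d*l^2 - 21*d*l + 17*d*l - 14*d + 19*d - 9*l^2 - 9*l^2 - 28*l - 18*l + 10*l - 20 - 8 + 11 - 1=2*d^3 + d^2*(7*l + 11) + d*(-9*l^2 - 4*l + 5) - 18*l^2 - 36*l - 18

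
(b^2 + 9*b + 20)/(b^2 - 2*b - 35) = (b + 4)/(b - 7)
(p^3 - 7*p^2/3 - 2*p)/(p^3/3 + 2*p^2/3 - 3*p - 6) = p*(3*p + 2)/(p^2 + 5*p + 6)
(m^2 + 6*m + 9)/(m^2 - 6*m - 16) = (m^2 + 6*m + 9)/(m^2 - 6*m - 16)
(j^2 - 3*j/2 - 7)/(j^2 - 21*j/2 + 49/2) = (j + 2)/(j - 7)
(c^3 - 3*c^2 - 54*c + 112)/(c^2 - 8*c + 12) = (c^2 - c - 56)/(c - 6)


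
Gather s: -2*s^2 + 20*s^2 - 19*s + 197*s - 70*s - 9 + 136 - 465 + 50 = 18*s^2 + 108*s - 288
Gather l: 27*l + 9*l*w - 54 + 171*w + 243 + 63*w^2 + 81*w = l*(9*w + 27) + 63*w^2 + 252*w + 189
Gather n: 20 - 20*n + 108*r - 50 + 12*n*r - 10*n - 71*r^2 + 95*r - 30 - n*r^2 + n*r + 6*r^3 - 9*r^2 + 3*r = n*(-r^2 + 13*r - 30) + 6*r^3 - 80*r^2 + 206*r - 60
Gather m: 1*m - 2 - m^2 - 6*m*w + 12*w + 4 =-m^2 + m*(1 - 6*w) + 12*w + 2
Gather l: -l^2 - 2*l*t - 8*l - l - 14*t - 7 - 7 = -l^2 + l*(-2*t - 9) - 14*t - 14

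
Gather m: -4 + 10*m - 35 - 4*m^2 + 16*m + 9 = -4*m^2 + 26*m - 30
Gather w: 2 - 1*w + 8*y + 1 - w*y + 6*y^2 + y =w*(-y - 1) + 6*y^2 + 9*y + 3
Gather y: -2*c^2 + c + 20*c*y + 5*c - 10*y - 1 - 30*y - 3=-2*c^2 + 6*c + y*(20*c - 40) - 4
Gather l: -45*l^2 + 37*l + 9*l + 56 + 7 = -45*l^2 + 46*l + 63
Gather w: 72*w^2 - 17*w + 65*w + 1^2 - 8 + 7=72*w^2 + 48*w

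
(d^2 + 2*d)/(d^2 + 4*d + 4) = d/(d + 2)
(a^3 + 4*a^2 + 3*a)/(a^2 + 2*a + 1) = a*(a + 3)/(a + 1)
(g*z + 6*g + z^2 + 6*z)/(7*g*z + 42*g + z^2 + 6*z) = (g + z)/(7*g + z)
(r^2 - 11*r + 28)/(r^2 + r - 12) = (r^2 - 11*r + 28)/(r^2 + r - 12)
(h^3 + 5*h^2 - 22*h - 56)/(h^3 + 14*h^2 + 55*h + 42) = (h^2 - 2*h - 8)/(h^2 + 7*h + 6)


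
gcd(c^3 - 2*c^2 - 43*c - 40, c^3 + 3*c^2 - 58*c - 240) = c^2 - 3*c - 40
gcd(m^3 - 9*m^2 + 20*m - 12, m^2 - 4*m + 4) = m - 2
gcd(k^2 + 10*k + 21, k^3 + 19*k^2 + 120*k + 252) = k + 7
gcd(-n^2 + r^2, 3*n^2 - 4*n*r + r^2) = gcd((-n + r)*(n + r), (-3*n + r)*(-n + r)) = -n + r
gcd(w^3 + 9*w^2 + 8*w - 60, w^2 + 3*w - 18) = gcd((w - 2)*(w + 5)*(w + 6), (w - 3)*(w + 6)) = w + 6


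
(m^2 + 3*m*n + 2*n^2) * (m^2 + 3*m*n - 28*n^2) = m^4 + 6*m^3*n - 17*m^2*n^2 - 78*m*n^3 - 56*n^4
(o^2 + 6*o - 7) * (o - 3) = o^3 + 3*o^2 - 25*o + 21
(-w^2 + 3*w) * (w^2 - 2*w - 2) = -w^4 + 5*w^3 - 4*w^2 - 6*w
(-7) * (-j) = 7*j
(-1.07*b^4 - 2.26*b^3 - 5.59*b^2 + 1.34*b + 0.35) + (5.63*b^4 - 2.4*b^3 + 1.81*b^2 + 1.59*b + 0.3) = 4.56*b^4 - 4.66*b^3 - 3.78*b^2 + 2.93*b + 0.65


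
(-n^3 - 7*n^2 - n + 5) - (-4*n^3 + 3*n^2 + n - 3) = 3*n^3 - 10*n^2 - 2*n + 8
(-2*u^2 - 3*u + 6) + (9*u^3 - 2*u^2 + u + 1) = 9*u^3 - 4*u^2 - 2*u + 7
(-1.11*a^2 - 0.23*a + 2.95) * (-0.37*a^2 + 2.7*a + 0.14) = 0.4107*a^4 - 2.9119*a^3 - 1.8679*a^2 + 7.9328*a + 0.413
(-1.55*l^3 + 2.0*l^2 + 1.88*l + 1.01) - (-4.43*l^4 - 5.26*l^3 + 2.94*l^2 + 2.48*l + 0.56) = 4.43*l^4 + 3.71*l^3 - 0.94*l^2 - 0.6*l + 0.45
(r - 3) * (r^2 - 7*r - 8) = r^3 - 10*r^2 + 13*r + 24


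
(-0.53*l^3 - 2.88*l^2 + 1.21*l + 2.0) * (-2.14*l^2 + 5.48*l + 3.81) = 1.1342*l^5 + 3.2588*l^4 - 20.3911*l^3 - 8.622*l^2 + 15.5701*l + 7.62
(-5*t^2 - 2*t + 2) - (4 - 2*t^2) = -3*t^2 - 2*t - 2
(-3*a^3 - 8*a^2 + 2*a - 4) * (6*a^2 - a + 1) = -18*a^5 - 45*a^4 + 17*a^3 - 34*a^2 + 6*a - 4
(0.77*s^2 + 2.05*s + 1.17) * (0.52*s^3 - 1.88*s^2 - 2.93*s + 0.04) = 0.4004*s^5 - 0.3816*s^4 - 5.5017*s^3 - 8.1753*s^2 - 3.3461*s + 0.0468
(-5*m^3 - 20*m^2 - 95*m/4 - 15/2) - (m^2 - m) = -5*m^3 - 21*m^2 - 91*m/4 - 15/2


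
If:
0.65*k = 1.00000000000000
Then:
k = 1.54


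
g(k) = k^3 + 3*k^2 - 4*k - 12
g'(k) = 3*k^2 + 6*k - 4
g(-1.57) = -2.20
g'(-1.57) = -6.03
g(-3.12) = -0.69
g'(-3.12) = 6.48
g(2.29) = 6.58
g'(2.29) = 25.47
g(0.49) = -13.12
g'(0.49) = -0.34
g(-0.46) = -9.62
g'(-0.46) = -6.13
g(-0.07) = -11.71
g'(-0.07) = -4.41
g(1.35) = -9.47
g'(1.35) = 9.57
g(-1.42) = -3.13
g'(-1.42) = -6.47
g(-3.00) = 0.00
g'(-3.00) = 5.00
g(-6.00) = -96.00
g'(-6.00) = 68.00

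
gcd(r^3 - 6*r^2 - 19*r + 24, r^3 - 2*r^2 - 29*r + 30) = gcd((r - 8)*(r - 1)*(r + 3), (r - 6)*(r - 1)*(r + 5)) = r - 1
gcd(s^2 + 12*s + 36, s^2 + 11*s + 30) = s + 6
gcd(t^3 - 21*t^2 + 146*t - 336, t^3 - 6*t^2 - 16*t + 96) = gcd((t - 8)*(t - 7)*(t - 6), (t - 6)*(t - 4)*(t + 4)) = t - 6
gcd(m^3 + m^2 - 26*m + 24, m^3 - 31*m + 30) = m^2 + 5*m - 6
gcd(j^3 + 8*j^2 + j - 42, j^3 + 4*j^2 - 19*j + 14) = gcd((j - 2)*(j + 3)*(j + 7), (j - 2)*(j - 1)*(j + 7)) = j^2 + 5*j - 14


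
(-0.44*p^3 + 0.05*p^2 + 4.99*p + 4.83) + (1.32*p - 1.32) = -0.44*p^3 + 0.05*p^2 + 6.31*p + 3.51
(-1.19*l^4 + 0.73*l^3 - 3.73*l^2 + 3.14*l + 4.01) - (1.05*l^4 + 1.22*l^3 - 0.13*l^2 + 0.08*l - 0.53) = -2.24*l^4 - 0.49*l^3 - 3.6*l^2 + 3.06*l + 4.54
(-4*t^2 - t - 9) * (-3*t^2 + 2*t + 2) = 12*t^4 - 5*t^3 + 17*t^2 - 20*t - 18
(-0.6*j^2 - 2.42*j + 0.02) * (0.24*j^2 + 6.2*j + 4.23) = -0.144*j^4 - 4.3008*j^3 - 17.5372*j^2 - 10.1126*j + 0.0846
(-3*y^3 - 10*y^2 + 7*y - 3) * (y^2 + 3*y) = -3*y^5 - 19*y^4 - 23*y^3 + 18*y^2 - 9*y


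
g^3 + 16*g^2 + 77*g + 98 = (g + 2)*(g + 7)^2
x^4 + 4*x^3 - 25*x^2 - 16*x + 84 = (x - 3)*(x - 2)*(x + 2)*(x + 7)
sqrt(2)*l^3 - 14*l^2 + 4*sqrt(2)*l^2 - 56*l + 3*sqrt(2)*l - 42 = (l + 3)*(l - 7*sqrt(2))*(sqrt(2)*l + sqrt(2))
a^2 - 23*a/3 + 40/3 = (a - 5)*(a - 8/3)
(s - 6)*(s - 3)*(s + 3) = s^3 - 6*s^2 - 9*s + 54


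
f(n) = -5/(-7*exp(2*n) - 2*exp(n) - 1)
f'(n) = -5*(14*exp(2*n) + 2*exp(n))/(-7*exp(2*n) - 2*exp(n) - 1)^2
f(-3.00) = 4.48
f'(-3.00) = -0.54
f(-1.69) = 3.11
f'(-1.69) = -1.64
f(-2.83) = 4.38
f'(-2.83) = -0.64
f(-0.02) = 0.52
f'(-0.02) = -0.82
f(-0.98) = 1.83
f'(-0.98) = -1.82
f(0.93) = 0.10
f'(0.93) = -0.18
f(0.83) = 0.12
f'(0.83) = -0.22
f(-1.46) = 2.71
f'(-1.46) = -1.80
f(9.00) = 0.00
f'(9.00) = 0.00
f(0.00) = 0.50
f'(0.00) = -0.80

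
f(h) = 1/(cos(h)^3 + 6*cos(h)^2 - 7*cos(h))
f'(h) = (3*sin(h)*cos(h)^2 + 12*sin(h)*cos(h) - 7*sin(h))/(cos(h)^3 + 6*cos(h)^2 - 7*cos(h))^2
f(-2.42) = 0.12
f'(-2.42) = 0.14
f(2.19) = 0.17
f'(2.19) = -0.30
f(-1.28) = -0.67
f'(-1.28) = 1.43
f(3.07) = 0.08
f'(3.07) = -0.01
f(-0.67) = -0.76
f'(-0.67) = -1.52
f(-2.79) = 0.09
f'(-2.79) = 0.04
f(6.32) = -184.62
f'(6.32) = 10020.89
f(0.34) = -2.33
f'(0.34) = 12.67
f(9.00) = 0.09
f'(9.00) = -0.06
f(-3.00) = 0.08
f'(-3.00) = 0.02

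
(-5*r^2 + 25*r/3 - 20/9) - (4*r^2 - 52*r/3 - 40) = -9*r^2 + 77*r/3 + 340/9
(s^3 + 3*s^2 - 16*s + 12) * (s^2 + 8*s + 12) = s^5 + 11*s^4 + 20*s^3 - 80*s^2 - 96*s + 144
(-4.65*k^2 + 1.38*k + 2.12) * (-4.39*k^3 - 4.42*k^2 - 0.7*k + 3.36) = 20.4135*k^5 + 14.4948*k^4 - 12.1514*k^3 - 25.9604*k^2 + 3.1528*k + 7.1232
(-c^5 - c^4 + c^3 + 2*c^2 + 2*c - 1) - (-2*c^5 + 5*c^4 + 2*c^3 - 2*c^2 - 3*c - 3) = c^5 - 6*c^4 - c^3 + 4*c^2 + 5*c + 2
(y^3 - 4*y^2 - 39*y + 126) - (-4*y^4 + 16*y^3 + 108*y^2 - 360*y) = 4*y^4 - 15*y^3 - 112*y^2 + 321*y + 126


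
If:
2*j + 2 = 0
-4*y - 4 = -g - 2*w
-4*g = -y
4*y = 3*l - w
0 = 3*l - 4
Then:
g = 4/47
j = -1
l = 4/3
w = 124/47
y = 16/47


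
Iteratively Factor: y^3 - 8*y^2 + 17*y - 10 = (y - 5)*(y^2 - 3*y + 2) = (y - 5)*(y - 1)*(y - 2)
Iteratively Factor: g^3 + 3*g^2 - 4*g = (g)*(g^2 + 3*g - 4) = g*(g - 1)*(g + 4)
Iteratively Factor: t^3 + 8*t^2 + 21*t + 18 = (t + 2)*(t^2 + 6*t + 9) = (t + 2)*(t + 3)*(t + 3)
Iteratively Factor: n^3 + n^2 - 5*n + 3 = (n - 1)*(n^2 + 2*n - 3) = (n - 1)^2*(n + 3)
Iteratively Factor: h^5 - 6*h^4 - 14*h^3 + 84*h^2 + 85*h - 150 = (h + 2)*(h^4 - 8*h^3 + 2*h^2 + 80*h - 75) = (h - 5)*(h + 2)*(h^3 - 3*h^2 - 13*h + 15) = (h - 5)*(h + 2)*(h + 3)*(h^2 - 6*h + 5) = (h - 5)*(h - 1)*(h + 2)*(h + 3)*(h - 5)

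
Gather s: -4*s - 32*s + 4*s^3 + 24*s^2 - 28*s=4*s^3 + 24*s^2 - 64*s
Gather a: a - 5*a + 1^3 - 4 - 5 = -4*a - 8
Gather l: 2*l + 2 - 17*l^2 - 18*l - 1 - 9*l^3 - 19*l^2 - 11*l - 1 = -9*l^3 - 36*l^2 - 27*l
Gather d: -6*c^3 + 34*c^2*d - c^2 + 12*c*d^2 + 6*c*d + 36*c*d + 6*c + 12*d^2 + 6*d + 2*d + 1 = -6*c^3 - c^2 + 6*c + d^2*(12*c + 12) + d*(34*c^2 + 42*c + 8) + 1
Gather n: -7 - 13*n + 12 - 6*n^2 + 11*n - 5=-6*n^2 - 2*n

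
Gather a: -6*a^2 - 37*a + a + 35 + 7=-6*a^2 - 36*a + 42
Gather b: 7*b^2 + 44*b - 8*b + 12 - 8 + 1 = 7*b^2 + 36*b + 5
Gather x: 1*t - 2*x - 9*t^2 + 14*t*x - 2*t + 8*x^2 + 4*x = -9*t^2 - t + 8*x^2 + x*(14*t + 2)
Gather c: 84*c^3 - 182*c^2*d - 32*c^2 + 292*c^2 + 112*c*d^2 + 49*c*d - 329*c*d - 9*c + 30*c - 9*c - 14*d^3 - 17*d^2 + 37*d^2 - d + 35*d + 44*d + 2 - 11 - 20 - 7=84*c^3 + c^2*(260 - 182*d) + c*(112*d^2 - 280*d + 12) - 14*d^3 + 20*d^2 + 78*d - 36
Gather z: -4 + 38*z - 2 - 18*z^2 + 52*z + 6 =-18*z^2 + 90*z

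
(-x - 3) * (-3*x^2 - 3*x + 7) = 3*x^3 + 12*x^2 + 2*x - 21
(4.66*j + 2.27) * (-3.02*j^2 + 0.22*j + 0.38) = -14.0732*j^3 - 5.8302*j^2 + 2.2702*j + 0.8626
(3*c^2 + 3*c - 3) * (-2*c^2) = -6*c^4 - 6*c^3 + 6*c^2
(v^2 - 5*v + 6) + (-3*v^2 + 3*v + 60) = -2*v^2 - 2*v + 66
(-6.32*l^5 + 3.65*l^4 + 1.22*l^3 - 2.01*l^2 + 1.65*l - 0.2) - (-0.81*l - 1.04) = -6.32*l^5 + 3.65*l^4 + 1.22*l^3 - 2.01*l^2 + 2.46*l + 0.84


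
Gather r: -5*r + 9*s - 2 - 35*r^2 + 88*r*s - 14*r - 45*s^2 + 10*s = -35*r^2 + r*(88*s - 19) - 45*s^2 + 19*s - 2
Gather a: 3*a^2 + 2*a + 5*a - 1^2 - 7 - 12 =3*a^2 + 7*a - 20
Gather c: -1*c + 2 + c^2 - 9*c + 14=c^2 - 10*c + 16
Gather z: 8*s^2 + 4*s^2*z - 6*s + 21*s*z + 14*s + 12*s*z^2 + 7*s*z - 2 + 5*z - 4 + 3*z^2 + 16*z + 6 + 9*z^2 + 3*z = 8*s^2 + 8*s + z^2*(12*s + 12) + z*(4*s^2 + 28*s + 24)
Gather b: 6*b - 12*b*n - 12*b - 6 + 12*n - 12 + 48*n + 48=b*(-12*n - 6) + 60*n + 30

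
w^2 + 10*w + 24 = (w + 4)*(w + 6)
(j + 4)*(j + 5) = j^2 + 9*j + 20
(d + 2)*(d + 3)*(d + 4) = d^3 + 9*d^2 + 26*d + 24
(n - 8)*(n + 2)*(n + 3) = n^3 - 3*n^2 - 34*n - 48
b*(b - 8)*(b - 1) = b^3 - 9*b^2 + 8*b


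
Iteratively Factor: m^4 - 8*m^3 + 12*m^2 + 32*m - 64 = (m + 2)*(m^3 - 10*m^2 + 32*m - 32) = (m - 4)*(m + 2)*(m^2 - 6*m + 8) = (m - 4)*(m - 2)*(m + 2)*(m - 4)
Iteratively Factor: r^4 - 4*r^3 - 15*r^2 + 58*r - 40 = (r + 4)*(r^3 - 8*r^2 + 17*r - 10) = (r - 1)*(r + 4)*(r^2 - 7*r + 10) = (r - 2)*(r - 1)*(r + 4)*(r - 5)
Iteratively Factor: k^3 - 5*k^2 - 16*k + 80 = (k + 4)*(k^2 - 9*k + 20) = (k - 4)*(k + 4)*(k - 5)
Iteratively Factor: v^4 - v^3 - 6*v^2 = (v - 3)*(v^3 + 2*v^2) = v*(v - 3)*(v^2 + 2*v) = v*(v - 3)*(v + 2)*(v)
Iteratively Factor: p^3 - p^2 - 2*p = (p)*(p^2 - p - 2) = p*(p + 1)*(p - 2)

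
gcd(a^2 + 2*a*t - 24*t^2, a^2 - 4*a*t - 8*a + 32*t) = -a + 4*t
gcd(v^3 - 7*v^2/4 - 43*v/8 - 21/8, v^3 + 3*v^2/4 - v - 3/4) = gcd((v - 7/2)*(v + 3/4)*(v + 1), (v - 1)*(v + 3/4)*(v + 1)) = v^2 + 7*v/4 + 3/4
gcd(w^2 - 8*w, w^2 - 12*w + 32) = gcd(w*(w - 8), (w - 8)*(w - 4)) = w - 8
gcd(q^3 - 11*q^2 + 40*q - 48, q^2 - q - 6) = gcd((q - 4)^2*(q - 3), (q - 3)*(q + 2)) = q - 3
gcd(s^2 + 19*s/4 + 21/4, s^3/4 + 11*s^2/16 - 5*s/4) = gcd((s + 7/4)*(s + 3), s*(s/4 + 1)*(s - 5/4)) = 1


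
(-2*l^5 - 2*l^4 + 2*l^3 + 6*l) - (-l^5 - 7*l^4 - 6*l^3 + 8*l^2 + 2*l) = -l^5 + 5*l^4 + 8*l^3 - 8*l^2 + 4*l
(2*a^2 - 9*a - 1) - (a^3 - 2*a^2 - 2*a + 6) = -a^3 + 4*a^2 - 7*a - 7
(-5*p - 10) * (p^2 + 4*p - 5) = -5*p^3 - 30*p^2 - 15*p + 50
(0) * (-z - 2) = 0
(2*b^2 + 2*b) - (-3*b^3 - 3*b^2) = 3*b^3 + 5*b^2 + 2*b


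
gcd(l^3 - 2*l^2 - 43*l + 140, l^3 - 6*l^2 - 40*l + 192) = l - 4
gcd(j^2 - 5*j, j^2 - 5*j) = j^2 - 5*j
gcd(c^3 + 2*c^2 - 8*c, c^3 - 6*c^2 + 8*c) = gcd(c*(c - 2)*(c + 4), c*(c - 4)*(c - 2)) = c^2 - 2*c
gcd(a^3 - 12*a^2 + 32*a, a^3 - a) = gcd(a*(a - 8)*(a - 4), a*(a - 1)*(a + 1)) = a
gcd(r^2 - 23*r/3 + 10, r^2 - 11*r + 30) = r - 6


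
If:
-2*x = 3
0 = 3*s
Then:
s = 0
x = -3/2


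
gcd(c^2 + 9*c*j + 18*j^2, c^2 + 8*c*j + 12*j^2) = c + 6*j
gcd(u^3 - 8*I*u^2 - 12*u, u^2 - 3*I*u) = u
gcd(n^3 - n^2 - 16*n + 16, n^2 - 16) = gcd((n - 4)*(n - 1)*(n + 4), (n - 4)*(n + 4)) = n^2 - 16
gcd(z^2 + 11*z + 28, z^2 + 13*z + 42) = z + 7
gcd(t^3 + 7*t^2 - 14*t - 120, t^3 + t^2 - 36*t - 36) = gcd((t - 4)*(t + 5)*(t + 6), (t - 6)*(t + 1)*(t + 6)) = t + 6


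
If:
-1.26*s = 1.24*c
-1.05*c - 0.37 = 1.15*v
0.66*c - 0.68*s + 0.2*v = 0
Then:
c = 0.06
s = -0.06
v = -0.37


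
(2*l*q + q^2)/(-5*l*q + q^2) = (2*l + q)/(-5*l + q)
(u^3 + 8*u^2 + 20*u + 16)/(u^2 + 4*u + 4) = u + 4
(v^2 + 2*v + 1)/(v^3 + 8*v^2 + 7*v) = (v + 1)/(v*(v + 7))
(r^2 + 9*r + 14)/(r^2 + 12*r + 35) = (r + 2)/(r + 5)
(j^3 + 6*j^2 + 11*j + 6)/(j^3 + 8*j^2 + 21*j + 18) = (j + 1)/(j + 3)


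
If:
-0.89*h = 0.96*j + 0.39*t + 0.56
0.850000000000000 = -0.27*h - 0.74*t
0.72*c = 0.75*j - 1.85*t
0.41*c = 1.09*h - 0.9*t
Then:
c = 2.84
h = 0.09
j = -0.19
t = -1.18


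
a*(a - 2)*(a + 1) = a^3 - a^2 - 2*a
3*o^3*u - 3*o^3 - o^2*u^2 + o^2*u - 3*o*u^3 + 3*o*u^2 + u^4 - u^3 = (-3*o + u)*(-o + u)*(o + u)*(u - 1)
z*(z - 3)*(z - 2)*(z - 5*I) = z^4 - 5*z^3 - 5*I*z^3 + 6*z^2 + 25*I*z^2 - 30*I*z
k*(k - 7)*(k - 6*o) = k^3 - 6*k^2*o - 7*k^2 + 42*k*o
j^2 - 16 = (j - 4)*(j + 4)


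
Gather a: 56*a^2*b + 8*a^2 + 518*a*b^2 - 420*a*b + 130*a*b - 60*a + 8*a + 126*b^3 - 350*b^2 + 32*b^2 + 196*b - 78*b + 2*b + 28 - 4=a^2*(56*b + 8) + a*(518*b^2 - 290*b - 52) + 126*b^3 - 318*b^2 + 120*b + 24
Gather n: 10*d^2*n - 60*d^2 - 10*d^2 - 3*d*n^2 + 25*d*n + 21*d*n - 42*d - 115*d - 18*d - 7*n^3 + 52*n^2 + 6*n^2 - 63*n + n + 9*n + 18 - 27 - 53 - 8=-70*d^2 - 175*d - 7*n^3 + n^2*(58 - 3*d) + n*(10*d^2 + 46*d - 53) - 70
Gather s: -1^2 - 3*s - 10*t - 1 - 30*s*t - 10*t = s*(-30*t - 3) - 20*t - 2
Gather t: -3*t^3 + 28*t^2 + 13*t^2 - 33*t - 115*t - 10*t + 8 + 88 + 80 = -3*t^3 + 41*t^2 - 158*t + 176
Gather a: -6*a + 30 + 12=42 - 6*a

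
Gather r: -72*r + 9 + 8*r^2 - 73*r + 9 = 8*r^2 - 145*r + 18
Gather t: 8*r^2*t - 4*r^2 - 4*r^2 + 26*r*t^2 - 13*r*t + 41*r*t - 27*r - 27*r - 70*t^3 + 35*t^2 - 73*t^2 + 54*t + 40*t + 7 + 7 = -8*r^2 - 54*r - 70*t^3 + t^2*(26*r - 38) + t*(8*r^2 + 28*r + 94) + 14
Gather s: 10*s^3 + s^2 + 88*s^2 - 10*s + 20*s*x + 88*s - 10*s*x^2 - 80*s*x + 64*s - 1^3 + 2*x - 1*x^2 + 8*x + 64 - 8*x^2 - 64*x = 10*s^3 + 89*s^2 + s*(-10*x^2 - 60*x + 142) - 9*x^2 - 54*x + 63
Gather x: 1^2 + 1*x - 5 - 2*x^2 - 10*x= -2*x^2 - 9*x - 4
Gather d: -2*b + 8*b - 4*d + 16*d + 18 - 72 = 6*b + 12*d - 54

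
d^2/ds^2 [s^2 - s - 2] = 2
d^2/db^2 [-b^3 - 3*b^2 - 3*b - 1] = -6*b - 6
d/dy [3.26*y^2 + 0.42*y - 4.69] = 6.52*y + 0.42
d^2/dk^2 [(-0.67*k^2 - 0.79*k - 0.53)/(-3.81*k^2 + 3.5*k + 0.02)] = (40.804338*k^3 + 46.467522*k^2 - 42.044112*k + 12.955708)/(55.306341*k^6 - 152.41905*k^5 + 139.146534*k^4 - 41.2748*k^3 - 0.730428*k^2 - 0.0042*k - 8.0e-6)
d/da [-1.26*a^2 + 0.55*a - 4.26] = 0.55 - 2.52*a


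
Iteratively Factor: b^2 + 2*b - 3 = (b - 1)*(b + 3)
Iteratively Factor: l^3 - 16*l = (l)*(l^2 - 16) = l*(l - 4)*(l + 4)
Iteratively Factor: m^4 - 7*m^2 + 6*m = (m + 3)*(m^3 - 3*m^2 + 2*m) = (m - 1)*(m + 3)*(m^2 - 2*m) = m*(m - 1)*(m + 3)*(m - 2)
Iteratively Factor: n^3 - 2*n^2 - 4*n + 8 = (n + 2)*(n^2 - 4*n + 4) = (n - 2)*(n + 2)*(n - 2)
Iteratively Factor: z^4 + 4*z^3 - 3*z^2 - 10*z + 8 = (z - 1)*(z^3 + 5*z^2 + 2*z - 8) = (z - 1)^2*(z^2 + 6*z + 8) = (z - 1)^2*(z + 4)*(z + 2)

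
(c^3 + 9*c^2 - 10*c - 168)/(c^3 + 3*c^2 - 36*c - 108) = (c^2 + 3*c - 28)/(c^2 - 3*c - 18)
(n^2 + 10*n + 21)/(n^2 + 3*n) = (n + 7)/n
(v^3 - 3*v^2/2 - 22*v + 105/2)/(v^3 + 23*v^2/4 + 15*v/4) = 2*(2*v^2 - 13*v + 21)/(v*(4*v + 3))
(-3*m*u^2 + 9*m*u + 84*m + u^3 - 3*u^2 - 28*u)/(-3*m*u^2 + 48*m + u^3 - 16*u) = (u - 7)/(u - 4)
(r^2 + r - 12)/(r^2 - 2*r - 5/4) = 4*(-r^2 - r + 12)/(-4*r^2 + 8*r + 5)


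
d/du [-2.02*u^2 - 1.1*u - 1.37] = -4.04*u - 1.1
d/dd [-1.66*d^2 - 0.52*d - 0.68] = -3.32*d - 0.52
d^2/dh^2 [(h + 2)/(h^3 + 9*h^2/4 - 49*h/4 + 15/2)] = 8*((h + 2)*(12*h^2 + 18*h - 49)^2 + (-12*h^2 - 18*h - 3*(h + 2)*(4*h + 3) + 49)*(4*h^3 + 9*h^2 - 49*h + 30))/(4*h^3 + 9*h^2 - 49*h + 30)^3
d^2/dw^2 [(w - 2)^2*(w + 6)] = 6*w + 4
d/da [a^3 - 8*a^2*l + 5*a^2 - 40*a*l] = 3*a^2 - 16*a*l + 10*a - 40*l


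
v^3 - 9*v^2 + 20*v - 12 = (v - 6)*(v - 2)*(v - 1)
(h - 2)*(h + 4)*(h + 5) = h^3 + 7*h^2 + 2*h - 40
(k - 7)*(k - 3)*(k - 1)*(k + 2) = k^4 - 9*k^3 + 9*k^2 + 41*k - 42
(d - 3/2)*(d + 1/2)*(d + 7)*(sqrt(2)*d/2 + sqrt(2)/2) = sqrt(2)*d^4/2 + 7*sqrt(2)*d^3/2 - 7*sqrt(2)*d^2/8 - 13*sqrt(2)*d/2 - 21*sqrt(2)/8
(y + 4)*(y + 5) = y^2 + 9*y + 20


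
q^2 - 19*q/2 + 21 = (q - 6)*(q - 7/2)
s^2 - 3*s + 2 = (s - 2)*(s - 1)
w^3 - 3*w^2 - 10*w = w*(w - 5)*(w + 2)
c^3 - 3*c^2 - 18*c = c*(c - 6)*(c + 3)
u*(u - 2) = u^2 - 2*u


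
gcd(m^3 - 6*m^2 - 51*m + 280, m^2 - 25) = m - 5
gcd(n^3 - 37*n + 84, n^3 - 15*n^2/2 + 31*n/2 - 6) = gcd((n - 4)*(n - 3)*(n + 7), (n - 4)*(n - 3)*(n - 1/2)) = n^2 - 7*n + 12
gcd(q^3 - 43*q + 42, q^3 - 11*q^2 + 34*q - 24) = q^2 - 7*q + 6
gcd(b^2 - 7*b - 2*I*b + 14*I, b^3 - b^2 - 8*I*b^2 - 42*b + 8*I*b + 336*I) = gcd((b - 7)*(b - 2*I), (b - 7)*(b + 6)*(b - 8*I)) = b - 7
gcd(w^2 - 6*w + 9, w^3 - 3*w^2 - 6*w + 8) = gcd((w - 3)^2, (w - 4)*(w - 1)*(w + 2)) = 1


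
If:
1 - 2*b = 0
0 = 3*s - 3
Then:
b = 1/2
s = 1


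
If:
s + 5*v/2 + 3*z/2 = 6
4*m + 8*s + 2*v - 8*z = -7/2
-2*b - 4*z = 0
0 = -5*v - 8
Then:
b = -2*z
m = 5*z - 803/40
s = 10 - 3*z/2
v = -8/5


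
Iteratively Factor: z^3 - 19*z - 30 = (z - 5)*(z^2 + 5*z + 6) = (z - 5)*(z + 2)*(z + 3)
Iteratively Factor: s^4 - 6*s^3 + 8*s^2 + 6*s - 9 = (s - 1)*(s^3 - 5*s^2 + 3*s + 9) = (s - 3)*(s - 1)*(s^2 - 2*s - 3) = (s - 3)^2*(s - 1)*(s + 1)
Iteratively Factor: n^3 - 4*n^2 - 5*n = (n + 1)*(n^2 - 5*n) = n*(n + 1)*(n - 5)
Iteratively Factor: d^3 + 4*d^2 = (d)*(d^2 + 4*d) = d^2*(d + 4)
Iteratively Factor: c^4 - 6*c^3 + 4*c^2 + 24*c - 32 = (c - 2)*(c^3 - 4*c^2 - 4*c + 16) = (c - 2)*(c + 2)*(c^2 - 6*c + 8) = (c - 4)*(c - 2)*(c + 2)*(c - 2)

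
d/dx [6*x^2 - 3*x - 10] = 12*x - 3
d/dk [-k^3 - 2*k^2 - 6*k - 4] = -3*k^2 - 4*k - 6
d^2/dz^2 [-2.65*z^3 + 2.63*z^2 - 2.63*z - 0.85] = 5.26 - 15.9*z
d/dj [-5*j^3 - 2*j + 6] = -15*j^2 - 2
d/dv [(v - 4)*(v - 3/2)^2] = (2*v - 3)*(6*v - 19)/4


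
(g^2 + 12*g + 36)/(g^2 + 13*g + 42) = (g + 6)/(g + 7)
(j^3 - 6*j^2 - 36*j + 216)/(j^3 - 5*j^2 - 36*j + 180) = (j - 6)/(j - 5)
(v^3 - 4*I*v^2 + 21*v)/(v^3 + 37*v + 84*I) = v/(v + 4*I)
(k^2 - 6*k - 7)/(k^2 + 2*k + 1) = (k - 7)/(k + 1)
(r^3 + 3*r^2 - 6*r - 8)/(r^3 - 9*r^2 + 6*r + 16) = (r + 4)/(r - 8)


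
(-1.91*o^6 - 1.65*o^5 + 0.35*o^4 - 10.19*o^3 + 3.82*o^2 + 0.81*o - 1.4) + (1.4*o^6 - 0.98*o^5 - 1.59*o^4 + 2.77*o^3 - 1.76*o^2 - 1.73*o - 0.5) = -0.51*o^6 - 2.63*o^5 - 1.24*o^4 - 7.42*o^3 + 2.06*o^2 - 0.92*o - 1.9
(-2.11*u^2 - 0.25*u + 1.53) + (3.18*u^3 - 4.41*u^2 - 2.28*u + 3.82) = 3.18*u^3 - 6.52*u^2 - 2.53*u + 5.35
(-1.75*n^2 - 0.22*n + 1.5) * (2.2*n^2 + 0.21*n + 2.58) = -3.85*n^4 - 0.8515*n^3 - 1.2612*n^2 - 0.2526*n + 3.87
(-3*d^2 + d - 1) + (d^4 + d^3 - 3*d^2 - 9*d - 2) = d^4 + d^3 - 6*d^2 - 8*d - 3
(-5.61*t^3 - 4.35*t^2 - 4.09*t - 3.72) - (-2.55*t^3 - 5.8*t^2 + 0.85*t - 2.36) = -3.06*t^3 + 1.45*t^2 - 4.94*t - 1.36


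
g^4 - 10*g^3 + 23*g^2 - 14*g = g*(g - 7)*(g - 2)*(g - 1)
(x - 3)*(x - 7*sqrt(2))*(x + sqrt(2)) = x^3 - 6*sqrt(2)*x^2 - 3*x^2 - 14*x + 18*sqrt(2)*x + 42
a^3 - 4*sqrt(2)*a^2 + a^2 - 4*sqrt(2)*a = a*(a + 1)*(a - 4*sqrt(2))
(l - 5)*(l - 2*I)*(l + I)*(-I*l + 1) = -I*l^4 + 5*I*l^3 - 3*I*l^2 + 2*l + 15*I*l - 10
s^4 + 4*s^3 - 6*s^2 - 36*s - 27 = (s - 3)*(s + 1)*(s + 3)^2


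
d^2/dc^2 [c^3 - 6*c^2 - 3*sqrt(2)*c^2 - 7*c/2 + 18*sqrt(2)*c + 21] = 6*c - 12 - 6*sqrt(2)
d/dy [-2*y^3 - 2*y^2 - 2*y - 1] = -6*y^2 - 4*y - 2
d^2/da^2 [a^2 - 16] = 2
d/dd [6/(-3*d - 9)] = 2/(d + 3)^2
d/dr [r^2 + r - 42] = 2*r + 1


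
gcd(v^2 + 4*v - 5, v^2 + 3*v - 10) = v + 5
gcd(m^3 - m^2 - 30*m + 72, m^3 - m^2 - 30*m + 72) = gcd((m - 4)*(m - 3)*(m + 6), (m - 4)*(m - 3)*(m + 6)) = m^3 - m^2 - 30*m + 72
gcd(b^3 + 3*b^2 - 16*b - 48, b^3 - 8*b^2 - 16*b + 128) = b^2 - 16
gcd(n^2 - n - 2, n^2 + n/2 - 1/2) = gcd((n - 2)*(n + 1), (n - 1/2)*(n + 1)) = n + 1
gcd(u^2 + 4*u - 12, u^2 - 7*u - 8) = 1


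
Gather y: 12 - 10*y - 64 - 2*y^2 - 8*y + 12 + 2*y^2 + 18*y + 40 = 0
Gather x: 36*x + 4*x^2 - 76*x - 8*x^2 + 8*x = -4*x^2 - 32*x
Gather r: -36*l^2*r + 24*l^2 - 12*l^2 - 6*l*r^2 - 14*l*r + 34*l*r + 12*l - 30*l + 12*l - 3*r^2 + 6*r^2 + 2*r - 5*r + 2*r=12*l^2 - 6*l + r^2*(3 - 6*l) + r*(-36*l^2 + 20*l - 1)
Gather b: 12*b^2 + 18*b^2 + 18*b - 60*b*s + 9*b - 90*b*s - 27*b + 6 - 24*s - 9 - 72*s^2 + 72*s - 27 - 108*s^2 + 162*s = 30*b^2 - 150*b*s - 180*s^2 + 210*s - 30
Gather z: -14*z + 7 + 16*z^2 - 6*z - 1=16*z^2 - 20*z + 6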